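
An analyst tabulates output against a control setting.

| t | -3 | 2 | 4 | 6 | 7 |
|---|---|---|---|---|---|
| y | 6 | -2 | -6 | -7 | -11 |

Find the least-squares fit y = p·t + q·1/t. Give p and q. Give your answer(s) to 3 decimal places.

Compute the Gram sums: Σt·t = 114, Σt·1/t = 5, Σ1/t·1/t = 3329/7056.
Right-hand side: Σt·y = -165, Σ1/t·y = -152/21.
Determinant 114·(3329/7056) − 5² = 33851/1176.
p = ((-165)·(3329/7056) − 5·(-152/21))/(33851/1176) = -97975/67702; q = (114·(-152/21) − 5·(-165))/(33851/1176) = -168/33851.

p = -1.447, q = -0.005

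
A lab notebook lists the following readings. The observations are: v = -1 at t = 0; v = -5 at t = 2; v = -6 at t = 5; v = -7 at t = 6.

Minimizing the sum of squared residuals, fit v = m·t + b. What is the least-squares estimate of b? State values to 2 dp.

Entries of AᵀA: Σt·t = 65, Σt = 13, Σ1 = 4.
Right-hand side: Σt·v = -82, Σv = -19.
Determinant 65·4 − 13² = 91.
m = ((-82)·4 − 13·(-19))/91 = -81/91; b = (65·(-19) − 13·(-82))/91 = -13/7.

b = -1.86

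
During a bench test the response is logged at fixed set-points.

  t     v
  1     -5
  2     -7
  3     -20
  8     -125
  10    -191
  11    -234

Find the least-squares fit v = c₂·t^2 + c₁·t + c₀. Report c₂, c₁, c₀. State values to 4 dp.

c₂ = -1.9181, c₁ = 0.0917, c₀ = -1.9508

Sums needed: Σt^2·t^2 = 28835, Σt^2·t = 2879, Σt^2 = 299, Σt·t = 299, Σt = 35, Σ1 = 6.
Right-hand side: Σt^2·v = -55627, Σt·v = -5563, Σv = -582.
So AᵀA·[c₂, c₁, c₀]ᵀ = Aᵀv: [[28835, 2879, 299]; [2879, 299, 35]; [299, 35, 6]]·[c₂, c₁, c₀]ᵀ = [-55627, -5563, -582]ᵀ.
Solving the 3×3 system (Gaussian elimination) gives c₂ = -16131/8410, c₁ = 771/8410, c₀ = -8203/4205.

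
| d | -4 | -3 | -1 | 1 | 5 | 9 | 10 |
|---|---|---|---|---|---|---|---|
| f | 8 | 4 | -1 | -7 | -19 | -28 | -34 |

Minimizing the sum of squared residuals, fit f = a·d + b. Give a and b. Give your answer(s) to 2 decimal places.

AᵀA·[a, b]ᵀ = Aᵀf reads: 233·a + 17·b = -737;  17·a + 7·b = -77.
(Σd·d = 233, Σd = 17, Σ1 = 7, Σd·f = -737, Σf = -77.)
Δ = 233·7 − 17² = 1342.
a = ((-737)·7 − 17·(-77))/1342 = -175/61; b = (233·(-77) − 17·(-737))/1342 = -246/61.

a = -2.87, b = -4.03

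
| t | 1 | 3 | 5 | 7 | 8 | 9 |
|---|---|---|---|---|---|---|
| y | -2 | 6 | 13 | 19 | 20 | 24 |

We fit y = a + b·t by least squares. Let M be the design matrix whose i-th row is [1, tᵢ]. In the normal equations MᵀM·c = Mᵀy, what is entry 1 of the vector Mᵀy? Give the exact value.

80

Entry 1 ↔ basis 1, so (Mᵀy)_{1} = Σᵢ yᵢ = (1)·(-2) + (1)·(6) + (1)·(13) + (1)·(19) + (1)·(20) + (1)·(24) = 80.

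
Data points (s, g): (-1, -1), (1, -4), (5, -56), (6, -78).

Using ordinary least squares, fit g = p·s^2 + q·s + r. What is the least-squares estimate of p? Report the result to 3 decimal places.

Normal-equation sums: Σs^2·s^2 = 1923, Σs^2·s = 341, Σs^2 = 63, Σs·s = 63, Σs = 11, Σ1 = 4.
Right-hand side: Σs^2·g = -4213, Σs·g = -751, Σg = -139.
So AᵀA·[p, q, r]ᵀ = Aᵀg: [[1923, 341, 63]; [341, 63, 11]; [63, 11, 4]]·[p, q, r]ᵀ = [-4213, -751, -139]ᵀ.
Inverting the 3×3 Gram matrix, [p, q, r]ᵀ = [-2210/1171, -1865/1171, -756/1171]ᵀ.

p = -1.887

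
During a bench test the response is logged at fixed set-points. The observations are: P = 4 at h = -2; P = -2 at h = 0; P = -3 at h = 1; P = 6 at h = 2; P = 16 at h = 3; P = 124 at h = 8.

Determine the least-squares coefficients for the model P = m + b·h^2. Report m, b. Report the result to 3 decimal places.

With design matrix M, MᵀM = [[6, 82]; [82, 4210]] and MᵀP = [145, 8117]ᵀ.
Eliminating b: 4210·(row 1) − 82·(row 2) gives 18536·m = 4210·145 − 82·8117 = -55144, so m = -6893/2317.
Then b = (8117 − 82·(-6893/2317))/4210 = 9203/4634.

m = -2.975, b = 1.986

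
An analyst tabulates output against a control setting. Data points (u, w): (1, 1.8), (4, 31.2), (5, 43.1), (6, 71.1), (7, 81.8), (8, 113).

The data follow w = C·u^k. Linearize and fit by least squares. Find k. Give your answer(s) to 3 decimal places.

Taking logs, ln w = k·ln u + ln C, so regress ln w on ln u.
XᵀX = [[15.8331, 8.8128]; [8.8128, 6]], rhs = [36.8675, 21.1875]ᵀ  (here Σln u = 8.8128, Σ(ln u)² = 15.8331, Σln w = 21.1875, Σln u·ln w = 36.8675).
Slope k = (n·Σln u·ln w − Σln u·Σln w)/(n·Σ(ln u)² − (Σln u)²) = (6·36.8675 − 8.8128·21.1875)/17.3327 = 1.98947; ln C = (Σln w − k·Σln u)/n = 0.60910.

k = 1.989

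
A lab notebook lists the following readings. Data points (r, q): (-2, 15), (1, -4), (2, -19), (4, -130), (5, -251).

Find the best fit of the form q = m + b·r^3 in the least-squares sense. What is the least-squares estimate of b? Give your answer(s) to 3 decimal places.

b = -1.994

The normal system XᵀX·[m, b]ᵀ = Xᵀq is [[5, 190]; [190, 19850]]·[m, b]ᵀ = [-389, -39971]ᵀ.
Δ = 5·19850 − 190² = 63150.
m = ((-389)·19850 − 190·(-39971))/63150 = -12716/6315; b = (5·(-39971) − 190·(-389))/63150 = -25189/12630.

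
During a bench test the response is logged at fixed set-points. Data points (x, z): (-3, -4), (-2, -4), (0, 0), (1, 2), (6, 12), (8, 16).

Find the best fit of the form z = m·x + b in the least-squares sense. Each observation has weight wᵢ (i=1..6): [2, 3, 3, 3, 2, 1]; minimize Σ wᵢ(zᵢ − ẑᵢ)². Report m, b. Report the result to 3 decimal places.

The normal system AᵀWA·[m, b]ᵀ = AᵀWz is [[169, 11]; [11, 14]]·[m, b]ᵀ = [326, 26]ᵀ.
Determinant 169·14 − 11² = 2245.
m = (326·14 − 11·26)/2245 = 4278/2245; b = (169·26 − 11·326)/2245 = 808/2245.

m = 1.906, b = 0.360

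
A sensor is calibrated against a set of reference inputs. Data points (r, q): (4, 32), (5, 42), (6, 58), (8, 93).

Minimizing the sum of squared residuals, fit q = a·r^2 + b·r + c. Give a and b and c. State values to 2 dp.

Normal-equation sums: Σr^2·r^2 = 6273, Σr^2·r = 917, Σr^2 = 141, Σr·r = 141, Σr = 23, Σ1 = 4.
For Mᵀq: Σr^2·q = 9602, Σr·q = 1430, Σq = 225.
Normal equations: [[6273, 917, 141]; [917, 141, 23]; [141, 23, 4]]·[a, b, c]ᵀ = [9602, 1430, 225]ᵀ.
Row-reducing yields a = 57/44, b = -7/44, c = 23/2.

a = 1.30, b = -0.16, c = 11.50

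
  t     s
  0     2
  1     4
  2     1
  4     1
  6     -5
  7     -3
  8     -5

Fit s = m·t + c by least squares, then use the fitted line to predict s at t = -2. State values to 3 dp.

Entries of AᵀA: Σt·t = 170, Σt = 28, Σ1 = 7.
Right-hand side: Σt·s = -81, Σs = -5.
Normal equations: [[170, 28]; [28, 7]]·[m, c]ᵀ = [-81, -5]ᵀ.
det = 170·7 − 28² = 406.
m = ((-81)·7 − 28·(-5))/406 = -61/58; c = (170·(-5) − 28·(-81))/406 = 709/203.
At t = -2: ŝ = (-61/58)·(-2) + (709/203)·(1) = 1136/203.

ŝ = 5.596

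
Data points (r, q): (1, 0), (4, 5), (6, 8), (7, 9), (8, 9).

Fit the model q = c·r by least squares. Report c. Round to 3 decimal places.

c = 1.223

Normal-equation sums: Σr·r = 166.
And Σr·q = 203.
So XᵀX·[c]ᵀ = Xᵀq: [[166]]·[c]ᵀ = [203]ᵀ.
c = 203/166 = 1.22289.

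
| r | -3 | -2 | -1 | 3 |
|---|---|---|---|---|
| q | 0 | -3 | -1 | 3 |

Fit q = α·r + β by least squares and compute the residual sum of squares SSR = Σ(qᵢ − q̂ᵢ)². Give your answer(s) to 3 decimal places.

Entries of XᵀX: Σr·r = 23, Σr = -3, Σ1 = 4.
Right-hand side: Σr·q = 16, Σq = -1.
Eliminating β: 4·(row 1) − (-3)·(row 2) gives 83·α = 4·16 − (-3)·(-1) = 61, so α = 61/83.
Then β = ((-1) − (-3)·(61/83))/4 = 25/83.
Residuals: 158/83, -152/83, -47/83, 41/83; SSR = 626/83.

SSR = 7.542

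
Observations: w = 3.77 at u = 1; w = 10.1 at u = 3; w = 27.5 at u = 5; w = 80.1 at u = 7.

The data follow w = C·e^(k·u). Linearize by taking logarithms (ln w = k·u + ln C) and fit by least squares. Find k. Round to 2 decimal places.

Linearized form: ln w = k·u + ln C. From the 4 transformed points,
Sums: Σu = 16.0000, Σ(u)² = 84.0000, Σln w = 11.3371, Σu·ln w = 55.5185.
Normal system: [[84.0000, 16.0000]; [16.0000, 4]]·[k, ln C]ᵀ = [55.5185, 11.3371]ᵀ.
Δ = 84.0000·4 − (16.0000)² = 80.0000; k = (55.5185·4 − 16.0000·11.3371)/80.0000 = 0.50851, ln C = (84.0000·11.3371 − 16.0000·55.5185)/80.0000 = 0.80022.

k = 0.51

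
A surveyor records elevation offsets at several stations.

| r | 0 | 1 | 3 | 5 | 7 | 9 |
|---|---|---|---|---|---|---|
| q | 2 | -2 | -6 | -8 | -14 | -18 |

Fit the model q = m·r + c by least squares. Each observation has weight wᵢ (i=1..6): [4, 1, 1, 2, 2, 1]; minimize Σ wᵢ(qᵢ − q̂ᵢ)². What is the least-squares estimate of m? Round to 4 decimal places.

m = -2.1778

With design matrix M, MᵀWM = [[239, 37]; [37, 11]] and MᵀWq = [-458, -62]ᵀ.
Determinant 239·11 − 37² = 1260.
m = ((-458)·11 − 37·(-62))/1260 = -98/45; c = (239·(-62) − 37·(-458))/1260 = 76/45.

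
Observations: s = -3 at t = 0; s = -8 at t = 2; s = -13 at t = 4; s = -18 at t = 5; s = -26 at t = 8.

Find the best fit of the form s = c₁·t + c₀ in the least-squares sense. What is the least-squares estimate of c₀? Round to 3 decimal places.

The normal system XᵀX·[c₁, c₀]ᵀ = Xᵀs is [[109, 19]; [19, 5]]·[c₁, c₀]ᵀ = [-366, -68]ᵀ.
det = 109·5 − 19² = 184.
c₁ = ((-366)·5 − 19·(-68))/184 = -269/92; c₀ = (109·(-68) − 19·(-366))/184 = -229/92.

c₀ = -2.489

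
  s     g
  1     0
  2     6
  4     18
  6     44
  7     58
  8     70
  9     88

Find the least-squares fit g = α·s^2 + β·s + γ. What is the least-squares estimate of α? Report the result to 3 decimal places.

α = 0.829

Normal-equation sums: Σs^2·s^2 = 14627, Σs^2·s = 1873, Σs^2 = 251, Σs·s = 251, Σs = 37, Σ1 = 7.
Right-hand side: Σs^2·g = 16346, Σs·g = 2106, Σg = 284.
MᵀM·[α, β, γ]ᵀ = Mᵀg becomes [[14627, 1873, 251]; [1873, 251, 37]; [251, 37, 7]]·[α, β, γ]ᵀ = [16346, 2106, 284]ᵀ.
Row-reducing yields α = 751/906, β = 2485/906, γ = -551/151.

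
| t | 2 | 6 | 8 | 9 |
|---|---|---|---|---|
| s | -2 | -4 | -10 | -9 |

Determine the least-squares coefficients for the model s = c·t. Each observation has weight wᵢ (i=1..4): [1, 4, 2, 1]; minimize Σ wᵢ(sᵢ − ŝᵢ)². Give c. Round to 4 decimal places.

c = -0.9552

Entries of AᵀWA: Σwᵢ·t·t = 357.
For AᵀWs: Σwᵢ·t·s = -341.
So AᵀWA·[c]ᵀ = AᵀWs: [[357]]·[c]ᵀ = [-341]ᵀ.
Hence c = -341 / 357 ≈ -0.955182.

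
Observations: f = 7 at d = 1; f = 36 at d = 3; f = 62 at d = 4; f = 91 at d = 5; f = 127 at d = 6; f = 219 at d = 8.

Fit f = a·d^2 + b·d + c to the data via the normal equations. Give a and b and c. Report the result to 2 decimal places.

XᵀX·[a, b, c]ᵀ = Xᵀf reads: 6355·a + 945·b + 151·c = 22186;  945·a + 151·b + 27·c = 3332;  151·a + 27·b + 6·c = 542.
Solving the 3×3 system (Gaussian elimination) gives a = 763/248, b = 37775/14632, c = 9421/7316.

a = 3.08, b = 2.58, c = 1.29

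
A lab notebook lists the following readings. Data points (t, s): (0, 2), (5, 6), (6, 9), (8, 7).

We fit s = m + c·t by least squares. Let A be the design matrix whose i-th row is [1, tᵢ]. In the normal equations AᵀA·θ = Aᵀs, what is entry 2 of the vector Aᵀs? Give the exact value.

140

Entry 2 ↔ basis t, so (Aᵀs)_{2} = Σᵢ (t)·sᵢ = (0)·(2) + (5)·(6) + (6)·(9) + (8)·(7) = 140.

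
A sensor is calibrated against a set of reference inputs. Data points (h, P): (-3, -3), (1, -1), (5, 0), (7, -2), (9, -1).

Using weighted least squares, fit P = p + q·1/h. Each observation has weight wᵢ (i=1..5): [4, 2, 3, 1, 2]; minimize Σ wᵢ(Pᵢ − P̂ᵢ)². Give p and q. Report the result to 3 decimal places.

With design matrix M, MᵀWM = [[12, 514/315]; [514/315, 258932/99225]] and MᵀWP = [-18, 94/63]ᵀ.
Eliminating q: (258932/99225)·(row 1) − (514/315)·(row 2) gives (2842988/99225)·p = (258932/99225)·(-18) − (514/315)·(94/63) = -4902356/99225, so p = -1225589/710747.
Then q = ((94/63) − (514/315)·(-1225589/710747))/(258932/99225) = 1172745/710747.

p = -1.724, q = 1.650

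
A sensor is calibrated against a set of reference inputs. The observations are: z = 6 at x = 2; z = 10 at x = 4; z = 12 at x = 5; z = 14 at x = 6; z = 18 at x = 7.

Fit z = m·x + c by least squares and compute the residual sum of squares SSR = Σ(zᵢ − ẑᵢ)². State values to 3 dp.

SSR = 1.892

Entries of MᵀM: Σx·x = 130, Σx = 24, Σ1 = 5.
For Mᵀz: Σx·z = 322, Σz = 60.
Normal equations: [[130, 24]; [24, 5]]·[m, c]ᵀ = [322, 60]ᵀ.
Eliminating c: 5·(row 1) − 24·(row 2) gives 74·m = 5·322 − 24·60 = 170, so m = 85/37.
Then c = (60 − 24·(85/37))/5 = 36/37.
Residuals: 16/37, -6/37, -17/37, -28/37, 35/37; SSR = 70/37.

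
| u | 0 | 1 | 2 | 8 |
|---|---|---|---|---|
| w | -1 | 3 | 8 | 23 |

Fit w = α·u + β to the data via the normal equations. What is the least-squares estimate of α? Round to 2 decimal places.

α = 2.90

Entries of AᵀA: Σu·u = 69, Σu = 11, Σ1 = 4.
For Aᵀw: Σu·w = 203, Σw = 33.
So AᵀA·[α, β]ᵀ = Aᵀw: [[69, 11]; [11, 4]]·[α, β]ᵀ = [203, 33]ᵀ.
Δ = 69·4 − 11² = 155.
α = (203·4 − 11·33)/155 = 449/155; β = (69·33 − 11·203)/155 = 44/155.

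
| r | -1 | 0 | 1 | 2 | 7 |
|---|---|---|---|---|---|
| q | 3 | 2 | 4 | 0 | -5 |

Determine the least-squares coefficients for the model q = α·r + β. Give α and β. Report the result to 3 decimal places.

Normal-equation sums: Σr·r = 55, Σr = 9, Σ1 = 5.
Moment sums: Σr·q = -34, Σq = 4.
MᵀM·[α, β]ᵀ = Mᵀq becomes [[55, 9]; [9, 5]]·[α, β]ᵀ = [-34, 4]ᵀ.
Determinant 55·5 − 9² = 194.
α = ((-34)·5 − 9·4)/194 = -103/97; β = (55·4 − 9·(-34))/194 = 263/97.

α = -1.062, β = 2.711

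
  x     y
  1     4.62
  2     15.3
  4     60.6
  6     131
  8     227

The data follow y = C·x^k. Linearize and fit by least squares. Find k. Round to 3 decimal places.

Let Y = ln y. Fitting Y = k·ln x + ln C by least squares:
XᵀX = [[9.9367, 5.9506]; [5.9506, 5]], rhs = [27.5966, 18.6627]ᵀ  (here Σln x = 5.9506, Σ(ln x)² = 9.9367, Σln y = 18.6627, Σln x·ln y = 27.5966).
Slope k = (n·Σln x·ln y − Σln x·Σln y)/(n·Σ(ln x)² − (Σln x)²) = (5·27.5966 − 5.9506·18.6627)/14.2736 = 1.88657; ln C = (Σln y − k·Σln x)/n = 1.48728.

k = 1.887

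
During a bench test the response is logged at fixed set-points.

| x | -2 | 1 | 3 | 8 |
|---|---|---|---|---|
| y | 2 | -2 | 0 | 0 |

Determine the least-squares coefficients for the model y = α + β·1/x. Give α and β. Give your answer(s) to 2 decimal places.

Forming MᵀM = [[4, 23/24]; [23/24, 793/576]] and Mᵀy = [0, -3]ᵀ gives MᵀM·[α, β]ᵀ = Mᵀy.
det = 4·(793/576) − (23/24)² = 881/192.
α = (0·(793/576) − (23/24)·(-3))/(881/192) = 552/881; β = (4·(-3) − (23/24)·0)/(881/192) = -2304/881.

α = 0.63, β = -2.62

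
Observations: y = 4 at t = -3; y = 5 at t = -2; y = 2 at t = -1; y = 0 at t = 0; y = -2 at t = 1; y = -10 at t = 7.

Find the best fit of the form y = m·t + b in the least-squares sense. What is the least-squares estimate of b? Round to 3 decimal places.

b = 0.337

Entries of AᵀA: Σt·t = 64, Σt = 2, Σ1 = 6.
For Aᵀy: Σt·y = -96, Σy = -1.
AᵀA·[m, b]ᵀ = Aᵀy becomes [[64, 2]; [2, 6]]·[m, b]ᵀ = [-96, -1]ᵀ.
Δ = 64·6 − 2² = 380.
m = ((-96)·6 − 2·(-1))/380 = -287/190; b = (64·(-1) − 2·(-96))/380 = 32/95.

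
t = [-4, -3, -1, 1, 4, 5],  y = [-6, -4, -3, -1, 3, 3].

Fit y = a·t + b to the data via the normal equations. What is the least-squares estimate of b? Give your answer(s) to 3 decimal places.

Setting ∂/∂a … = 0 gives: 68·a + 2·b = 65;  2·a + 6·b = -8.
Determinant 68·6 − 2² = 404.
a = (65·6 − 2·(-8))/404 = 203/202; b = (68·(-8) − 2·65)/404 = -337/202.

b = -1.668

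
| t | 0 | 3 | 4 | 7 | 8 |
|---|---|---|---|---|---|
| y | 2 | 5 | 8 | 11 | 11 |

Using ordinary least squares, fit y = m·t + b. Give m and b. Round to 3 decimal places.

m = 1.194, b = 2.146

Entries of MᵀM: Σt·t = 138, Σt = 22, Σ1 = 5.
And Σt·y = 212, Σy = 37.
det = 138·5 − 22² = 206.
m = (212·5 − 22·37)/206 = 123/103; b = (138·37 − 22·212)/206 = 221/103.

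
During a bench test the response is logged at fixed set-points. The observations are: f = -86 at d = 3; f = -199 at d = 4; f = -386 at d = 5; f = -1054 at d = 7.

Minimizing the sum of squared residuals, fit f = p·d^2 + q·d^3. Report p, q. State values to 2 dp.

Forming AᵀA = [[3363, 21199]; [21199, 138099]] and Aᵀf = [-65254, -424830]ᵀ gives AᵀA·[p, q]ᵀ = Aᵀf.
det = 3363·138099 − 21199² = 15029336.
p = ((-65254)·138099 − 21199·(-424830))/15029336 = -98946/268381; q = (3363·(-424830) − 21199·(-65254))/15029336 = -810424/268381.

p = -0.37, q = -3.02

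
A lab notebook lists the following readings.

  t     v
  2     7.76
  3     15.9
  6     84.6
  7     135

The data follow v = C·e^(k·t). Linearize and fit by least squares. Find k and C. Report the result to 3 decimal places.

With ln vᵢ as the transformed response and tᵢ as the regressor:
Σt = 18.0000, Σ(t)² = 98.0000, Σln v = 14.1585, Σt·ln v = 73.3615.
Equations: 98.0000·k + 18.0000·ln C = 73.3615;  18.0000·k + 4·ln C = 14.1585.
Solving (det = 68.0000): k = 0.56754, ln C = 0.98570, so C = exp(0.98570) = 2.67970.

k = 0.568, C = 2.680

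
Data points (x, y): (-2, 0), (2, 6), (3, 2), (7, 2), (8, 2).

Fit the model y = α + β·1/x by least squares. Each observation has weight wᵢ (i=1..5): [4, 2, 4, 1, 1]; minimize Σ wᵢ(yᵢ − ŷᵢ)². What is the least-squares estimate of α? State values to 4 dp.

α = 1.7945

Sums needed: Σwᵢ·1 = 12, Σwᵢ·1/x = 101/168, Σwᵢ·1/x·1/x = 55897/28224.
For AᵀWy: Σwᵢ·y = 24, Σwᵢ·1/x·y = 773/84.
So AᵀWA·[α, β]ᵀ = AᵀWy: [[12, 101/168]; [101/168, 55897/28224]]·[α, β]ᵀ = [24, 773/84]ᵀ.
Eliminating β: (55897/28224)·(row 1) − (101/168)·(row 2) gives (660563/28224)·α = (55897/28224)·24 − (101/168)·(773/84) = 592691/14112, so α = 1185382/660563.
Then β = ((773/84) − (101/168)·(1185382/660563))/(55897/28224) = 2709504/660563.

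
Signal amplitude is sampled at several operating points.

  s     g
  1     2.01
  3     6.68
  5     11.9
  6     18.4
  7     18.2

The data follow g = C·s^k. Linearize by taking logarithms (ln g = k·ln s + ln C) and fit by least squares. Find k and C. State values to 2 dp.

k = 1.17, C = 1.96

Linearized form: ln g = k·ln s + ln C. From the 5 transformed points,
Σln s = 6.4457, Σ(ln s)² = 10.7942, Σln g = 10.8876, Σln s·ln g = 16.9364.
Equations: 10.7942·k + 6.4457·ln C = 16.9364;  6.4457·k + 5·ln C = 10.8876.
Slope k = (n·Σln s·ln g − Σln s·Σln g)/(n·Σ(ln s)² − (Σln s)²) = (5·16.9364 − 6.4457·10.8876)/12.4237 = 1.16741; ln C = (Σln g − k·Σln s)/n = 0.67255, so C = exp(0.67255) = 1.95922.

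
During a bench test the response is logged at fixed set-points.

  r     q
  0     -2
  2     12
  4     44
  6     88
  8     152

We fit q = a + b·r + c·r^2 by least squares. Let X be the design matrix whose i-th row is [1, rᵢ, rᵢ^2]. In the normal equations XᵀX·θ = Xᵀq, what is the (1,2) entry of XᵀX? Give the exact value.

Row 1 ↔ basis 1, column 2 ↔ basis r, so (XᵀX)_{1,2} = Σᵢ r = (1)·(0) + (1)·(2) + (1)·(4) + (1)·(6) + (1)·(8) = 20.

20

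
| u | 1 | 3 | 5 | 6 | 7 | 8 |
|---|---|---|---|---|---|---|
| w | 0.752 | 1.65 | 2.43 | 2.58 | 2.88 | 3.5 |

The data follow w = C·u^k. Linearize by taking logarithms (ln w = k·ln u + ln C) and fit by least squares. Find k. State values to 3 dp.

Let Y = ln w. Fitting Y = k·ln u + ln C by least squares:
Σln u = 8.5252, Σ(ln u)² = 15.1183, Σln w = 4.3620, Σln u·ln w = 8.3408.
Normal system: [[15.1183, 8.5252]; [8.5252, 6]]·[k, ln C]ᵀ = [8.3408, 4.3620]ᵀ.
Δ = 15.1183·6 − (8.5252)² = 18.0313; k = (8.3408·6 − 8.5252·4.3620)/18.0313 = 0.71309, ln C = (15.1183·4.3620 − 8.5252·8.3408)/18.0313 = -0.28621.

k = 0.713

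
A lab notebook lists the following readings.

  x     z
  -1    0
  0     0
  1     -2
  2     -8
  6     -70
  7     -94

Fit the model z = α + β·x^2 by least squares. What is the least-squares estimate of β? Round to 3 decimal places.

β = -1.936

From the data, Σ1 = 6, Σx^2 = 91, Σx^2·x^2 = 3715.
And Σz = -174, Σx^2·z = -7160.
So AᵀA·[α, β]ᵀ = Aᵀz: [[6, 91]; [91, 3715]]·[α, β]ᵀ = [-174, -7160]ᵀ.
det = 6·3715 − 91² = 14009.
α = ((-174)·3715 − 91·(-7160))/14009 = 5150/14009; β = (6·(-7160) − 91·(-174))/14009 = -27126/14009.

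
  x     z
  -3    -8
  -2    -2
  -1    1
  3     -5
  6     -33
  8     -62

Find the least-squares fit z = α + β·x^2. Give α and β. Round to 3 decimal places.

α = 2.306, β = -0.999

Normal-equation sums: Σ1 = 6, Σx^2 = 123, Σx^2·x^2 = 5571.
And Σz = -109, Σx^2·z = -5280.
MᵀM·[α, β]ᵀ = Mᵀz becomes [[6, 123]; [123, 5571]]·[α, β]ᵀ = [-109, -5280]ᵀ.
Δ = 6·5571 − 123² = 18297.
α = ((-109)·5571 − 123·(-5280))/18297 = 4689/2033; β = (6·(-5280) − 123·(-109))/18297 = -6091/6099.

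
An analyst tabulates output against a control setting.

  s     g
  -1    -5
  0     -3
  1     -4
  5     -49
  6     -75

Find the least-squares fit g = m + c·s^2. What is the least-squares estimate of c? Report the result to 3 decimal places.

c = -1.966

The normal equations are: 5·m + 63·c = -136;  63·m + 1923·c = -3934.
Determinant 5·1923 − 63² = 5646.
m = ((-136)·1923 − 63·(-3934))/5646 = -2281/941; c = (5·(-3934) − 63·(-136))/5646 = -5551/2823.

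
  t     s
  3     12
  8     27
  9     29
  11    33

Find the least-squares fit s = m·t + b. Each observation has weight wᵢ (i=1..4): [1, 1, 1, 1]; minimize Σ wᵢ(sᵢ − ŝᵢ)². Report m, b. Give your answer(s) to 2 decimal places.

Sums needed: Σwᵢ·t·t = 275, Σwᵢ·t = 31, Σwᵢ·1 = 4.
Right-hand side: Σwᵢ·t·s = 876, Σwᵢ·s = 101.
XᵀWX·[m, b]ᵀ = XᵀWs becomes [[275, 31]; [31, 4]]·[m, b]ᵀ = [876, 101]ᵀ.
Determinant 275·4 − 31² = 139.
m = (876·4 − 31·101)/139 = 373/139; b = (275·101 − 31·876)/139 = 619/139.

m = 2.68, b = 4.45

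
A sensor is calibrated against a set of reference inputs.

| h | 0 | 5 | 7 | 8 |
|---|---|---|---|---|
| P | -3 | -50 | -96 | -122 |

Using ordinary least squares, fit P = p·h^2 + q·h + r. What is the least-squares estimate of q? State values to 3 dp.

The normal system XᵀX·[p, q, r]ᵀ = XᵀP is [[7122, 980, 138]; [980, 138, 20]; [138, 20, 4]]·[p, q, r]ᵀ = [-13762, -1898, -271]ᵀ.
Solving the 3×3 system (Gaussian elimination) gives p = -10205/5618, q = -1199/2809, r = -16557/5618.

q = -0.427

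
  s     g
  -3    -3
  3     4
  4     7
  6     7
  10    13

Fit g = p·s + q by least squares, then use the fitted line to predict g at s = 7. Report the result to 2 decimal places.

ĝ = 9.23

From the data, Σs·s = 170, Σs = 20, Σ1 = 5.
For Xᵀg: Σs·g = 221, Σg = 28.
Normal equations: [[170, 20]; [20, 5]]·[p, q]ᵀ = [221, 28]ᵀ.
det = 170·5 − 20² = 450.
p = (221·5 − 20·28)/450 = 109/90; q = (170·28 − 20·221)/450 = 34/45.
At s = 7: ĝ = (109/90)·(7) + (34/45)·(1) = 277/30.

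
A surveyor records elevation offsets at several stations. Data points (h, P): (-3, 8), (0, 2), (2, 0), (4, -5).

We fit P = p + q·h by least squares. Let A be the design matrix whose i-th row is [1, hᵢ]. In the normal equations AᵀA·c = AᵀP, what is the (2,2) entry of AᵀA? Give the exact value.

Row 2 ↔ basis h, column 2 ↔ basis h, so (AᵀA)_{2,2} = Σᵢ (h)·(h) = (-3)·(-3) + (0)·(0) + (2)·(2) + (4)·(4) = 29.

29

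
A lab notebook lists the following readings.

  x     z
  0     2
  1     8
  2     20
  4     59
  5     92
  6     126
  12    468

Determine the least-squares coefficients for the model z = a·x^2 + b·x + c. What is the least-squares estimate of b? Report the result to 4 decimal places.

Compute the Gram sums: Σx^2·x^2 = 22930, Σx^2·x = 2142, Σx^2 = 226, Σx·x = 226, Σx = 30, Σ1 = 7.
Moment sums: Σx^2·z = 75260, Σx·z = 7116, Σz = 775.
MᵀM·[a, b, c]ᵀ = Mᵀz becomes [[22930, 2142, 226]; [2142, 226, 30]; [226, 30, 7]]·[a, b, c]ᵀ = [75260, 7116, 775]ᵀ.
Row-reducing yields a = 193381/63966, b = 54073/21322, c = 71641/31983.

b = 2.5360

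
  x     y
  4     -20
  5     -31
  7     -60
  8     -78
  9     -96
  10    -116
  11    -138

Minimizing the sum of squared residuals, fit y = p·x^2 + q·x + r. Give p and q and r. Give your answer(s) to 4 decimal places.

p = -0.8308, q = -4.4610, r = 11.5365

The normal system AᵀA·[p, q, r]ᵀ = Aᵀy is [[38580, 4104, 456]; [4104, 456, 54]; [456, 54, 7]]·[p, q, r]ᵀ = [-45101, -4821, -539]ᵀ.
Inverting the 3×3 Gram matrix, [p, q, r]ᵀ = [-3001/3612, -5371/1204, 6945/602]ᵀ.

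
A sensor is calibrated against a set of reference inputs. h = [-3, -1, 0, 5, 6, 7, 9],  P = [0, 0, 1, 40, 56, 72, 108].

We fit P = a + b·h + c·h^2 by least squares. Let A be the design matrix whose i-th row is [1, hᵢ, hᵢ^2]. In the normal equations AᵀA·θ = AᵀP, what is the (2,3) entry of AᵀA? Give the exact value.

1385

Row 2 ↔ basis h, column 3 ↔ basis h^2, so (AᵀA)_{2,3} = Σᵢ (h)·(h^2) = (-3)·(9) + (-1)·(1) + (0)·(0) + (5)·(25) + (6)·(36) + (7)·(49) + (9)·(81) = 1385.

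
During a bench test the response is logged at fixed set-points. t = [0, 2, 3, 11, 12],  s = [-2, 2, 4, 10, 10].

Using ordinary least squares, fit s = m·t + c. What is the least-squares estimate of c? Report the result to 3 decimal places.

Sums needed: Σt·t = 278, Σt = 28, Σ1 = 5.
And Σt·s = 246, Σs = 24.
det = 278·5 − 28² = 606.
m = (246·5 − 28·24)/606 = 93/101; c = (278·24 − 28·246)/606 = -36/101.

c = -0.356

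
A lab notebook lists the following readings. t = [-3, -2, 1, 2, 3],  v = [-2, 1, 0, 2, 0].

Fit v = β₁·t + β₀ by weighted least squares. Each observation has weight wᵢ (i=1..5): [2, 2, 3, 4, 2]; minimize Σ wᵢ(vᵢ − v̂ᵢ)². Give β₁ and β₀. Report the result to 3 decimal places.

Entries of XᵀWX: Σwᵢ·t·t = 63, Σwᵢ·t = 7, Σwᵢ·1 = 13.
Moment sums: Σwᵢ·t·v = 24, Σwᵢ·v = 6.
So XᵀWX·[β₁, β₀]ᵀ = XᵀWv: [[63, 7]; [7, 13]]·[β₁, β₀]ᵀ = [24, 6]ᵀ.
Eliminating β₀: 13·(row 1) − 7·(row 2) gives 770·β₁ = 13·24 − 7·6 = 270, so β₁ = 27/77.
Then β₀ = (6 − 7·(27/77))/13 = 3/11.

β₁ = 0.351, β₀ = 0.273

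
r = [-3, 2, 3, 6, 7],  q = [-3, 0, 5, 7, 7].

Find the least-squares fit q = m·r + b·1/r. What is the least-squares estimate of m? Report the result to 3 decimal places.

m = 1.163

Entries of XᵀX: Σr·r = 107, Σr·1/r = 5, Σ1/r·1/r = 51/98.
Right-hand side: Σr·q = 115, Σ1/r·q = 29/6.
Determinant 107·(51/98) − 5² = 3007/98.
m = (115·(51/98) − 5·(29/6))/(3007/98) = 10490/9021; b = (107·(29/6) − 5·115)/(3007/98) = -17003/9021.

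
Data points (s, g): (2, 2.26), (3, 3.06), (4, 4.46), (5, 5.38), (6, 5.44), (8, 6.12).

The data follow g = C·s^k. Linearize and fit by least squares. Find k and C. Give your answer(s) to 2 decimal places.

Linearized form: ln g = k·ln s + ln C. From the 6 transformed points,
Σln s = 8.6587, Σ(ln s)² = 13.7340, Σln g = 8.6170, Σln s·ln g = 13.3767.
Equations: 13.7340·k + 8.6587·ln C = 13.3767;  8.6587·k + 6·ln C = 8.6170.
Δ = 13.7340·6 − (8.6587)² = 7.4309; k = (13.3767·6 − 8.6587·8.6170)/7.4309 = 0.76011, ln C = (13.7340·8.6170 − 8.6587·13.3767)/7.4309 = 0.33923, so C = exp(0.33923) = 1.40387.

k = 0.76, C = 1.40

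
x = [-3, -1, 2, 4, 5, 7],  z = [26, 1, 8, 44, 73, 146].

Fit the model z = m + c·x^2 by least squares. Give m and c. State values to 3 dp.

With design matrix M, MᵀM = [[6, 104]; [104, 3380]] and Mᵀz = [298, 9950]ᵀ.
Determinant 6·3380 − 104² = 9464.
m = (298·3380 − 104·9950)/9464 = -265/91; c = (6·9950 − 104·298)/9464 = 7177/2366.

m = -2.912, c = 3.033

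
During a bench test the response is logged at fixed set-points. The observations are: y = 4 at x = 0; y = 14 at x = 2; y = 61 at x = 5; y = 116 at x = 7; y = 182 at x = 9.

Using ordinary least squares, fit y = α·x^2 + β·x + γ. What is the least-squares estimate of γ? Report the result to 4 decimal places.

γ = 3.5776

Forming MᵀM = [[9603, 1205, 159]; [1205, 159, 23]; [159, 23, 5]] and Mᵀy = [22007, 2783, 377]ᵀ gives MᵀM·[α, β, γ]ᵀ = Mᵀy.
Inverting the 3×3 Gram matrix, [α, β, γ]ᵀ = [45334/21991, 29962/21991, 78675/21991]ᵀ.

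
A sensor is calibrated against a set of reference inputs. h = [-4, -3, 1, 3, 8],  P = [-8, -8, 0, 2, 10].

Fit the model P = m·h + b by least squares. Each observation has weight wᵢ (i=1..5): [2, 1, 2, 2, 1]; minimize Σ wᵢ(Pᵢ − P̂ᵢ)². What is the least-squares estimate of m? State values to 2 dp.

XᵀWX·[m, b]ᵀ = XᵀWP reads: 125·m + 5·b = 180;  5·m + 8·b = -10.
(Σwᵢ·h·h = 125, Σwᵢ·h = 5, Σwᵢ·1 = 8, Σwᵢ·h·P = 180, Σwᵢ·P = -10.)
det = 125·8 − 5² = 975.
m = (180·8 − 5·(-10))/975 = 298/195; b = (125·(-10) − 5·180)/975 = -86/39.

m = 1.53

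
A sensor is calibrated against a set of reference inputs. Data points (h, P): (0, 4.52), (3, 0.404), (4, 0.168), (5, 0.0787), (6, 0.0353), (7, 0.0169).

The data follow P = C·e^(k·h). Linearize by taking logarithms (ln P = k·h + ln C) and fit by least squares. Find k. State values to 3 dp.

Linearized form: ln P = k·h + ln C. From the 6 transformed points,
AᵀA = [[135.0000, 25.0000]; [25.0000, 6]], rhs = [-71.1911, -11.1480]ᵀ  (here Σh = 25.0000, Σ(h)² = 135.0000, Σln P = -11.1480, Σh·ln P = -71.1911).
Δ = 135.0000·6 − (25.0000)² = 185.0000; k = (-71.1911·6 − 25.0000·-11.1480)/185.0000 = -0.80241, ln C = (135.0000·-11.1480 − 25.0000·-71.1911)/185.0000 = 1.48535.

k = -0.802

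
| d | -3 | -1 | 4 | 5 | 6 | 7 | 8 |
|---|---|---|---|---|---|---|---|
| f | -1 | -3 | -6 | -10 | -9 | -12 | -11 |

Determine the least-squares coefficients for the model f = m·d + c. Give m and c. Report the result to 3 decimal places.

Entries of AᵀA: Σd·d = 200, Σd = 26, Σ1 = 7.
Moment sums: Σd·f = -294, Σf = -52.
det = 200·7 − 26² = 724.
m = ((-294)·7 − 26·(-52))/724 = -353/362; c = (200·(-52) − 26·(-294))/724 = -689/181.

m = -0.975, c = -3.807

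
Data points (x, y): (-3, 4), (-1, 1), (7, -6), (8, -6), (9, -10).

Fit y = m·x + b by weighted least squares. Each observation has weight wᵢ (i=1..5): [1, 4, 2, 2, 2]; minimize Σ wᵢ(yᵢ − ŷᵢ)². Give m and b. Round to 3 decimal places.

Forming AᵀWA = [[401, 41]; [41, 11]] and AᵀWy = [-376, -36]ᵀ gives AᵀWA·[m, b]ᵀ = AᵀWy.
Eliminating b: 11·(row 1) − 41·(row 2) gives 2730·m = 11·(-376) − 41·(-36) = -2660, so m = -38/39.
Then b = ((-36) − 41·(-38/39))/11 = 14/39.

m = -0.974, b = 0.359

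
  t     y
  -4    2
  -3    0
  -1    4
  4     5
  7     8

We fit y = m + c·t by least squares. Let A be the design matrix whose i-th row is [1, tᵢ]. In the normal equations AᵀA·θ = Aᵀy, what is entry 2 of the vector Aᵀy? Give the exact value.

Entry 2 ↔ basis t, so (Aᵀy)_{2} = Σᵢ (t)·yᵢ = (-4)·(2) + (-3)·(0) + (-1)·(4) + (4)·(5) + (7)·(8) = 64.

64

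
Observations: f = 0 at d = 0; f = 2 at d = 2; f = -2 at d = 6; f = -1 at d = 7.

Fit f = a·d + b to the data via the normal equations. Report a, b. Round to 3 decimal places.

Forming XᵀX = [[89, 15]; [15, 4]] and Xᵀf = [-15, -1]ᵀ gives XᵀX·[a, b]ᵀ = Xᵀf.
Δ = 89·4 − 15² = 131.
a = ((-15)·4 − 15·(-1))/131 = -45/131; b = (89·(-1) − 15·(-15))/131 = 136/131.

a = -0.344, b = 1.038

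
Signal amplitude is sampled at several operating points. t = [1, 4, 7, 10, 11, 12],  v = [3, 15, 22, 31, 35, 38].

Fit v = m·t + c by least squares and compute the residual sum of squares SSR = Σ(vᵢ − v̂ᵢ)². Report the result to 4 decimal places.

The normal system AᵀA·[m, c]ᵀ = Aᵀv is [[431, 45]; [45, 6]]·[m, c]ᵀ = [1368, 144]ᵀ.
Δ = 431·6 − 45² = 561.
m = (1368·6 − 45·144)/561 = 576/187; c = (431·144 − 45·1368)/561 = 168/187.
Residuals: -183/187, 333/187, -86/187, -131/187, 41/187, 26/187; SSR = 916/187.

SSR = 4.8984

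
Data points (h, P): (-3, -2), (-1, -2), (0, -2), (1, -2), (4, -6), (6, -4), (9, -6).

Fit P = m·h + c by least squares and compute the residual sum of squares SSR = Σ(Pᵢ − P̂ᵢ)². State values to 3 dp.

SSR = 5.957

Entries of MᵀM: Σh·h = 144, Σh = 16, Σ1 = 7.
For MᵀP: Σh·P = -96, ΣP = -24.
Eliminating c: 7·(row 1) − 16·(row 2) gives 752·m = 7·(-96) − 16·(-24) = -288, so m = -18/47.
Then c = ((-24) − 16·(-18/47))/7 = -120/47.
Residuals: -28/47, 8/47, 26/47, 44/47, -90/47, 40/47, 0; SSR = 280/47.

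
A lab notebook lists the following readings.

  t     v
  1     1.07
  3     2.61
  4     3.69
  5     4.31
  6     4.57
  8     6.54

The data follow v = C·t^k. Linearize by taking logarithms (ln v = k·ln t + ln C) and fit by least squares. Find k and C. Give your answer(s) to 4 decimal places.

Taking logs, ln v = k·ln t + ln C, so regress ln v on ln t.
Σln t = 7.9655, Σ(ln t)² = 13.2535, Σln v = 7.1910, Σln t·ln v = 11.8429.
Equations: 13.2535·k + 7.9655·ln C = 11.8429;  7.9655·k + 6·ln C = 7.1910.
Δ = 13.2535·6 − (7.9655)² = 16.0713; k = (11.8429·6 − 7.9655·7.1910)/16.0713 = 0.85724, ln C = (13.2535·7.1910 − 7.9655·11.8429)/16.0713 = 0.06044, so C = exp(0.06044) = 1.06231.

k = 0.8572, C = 1.0623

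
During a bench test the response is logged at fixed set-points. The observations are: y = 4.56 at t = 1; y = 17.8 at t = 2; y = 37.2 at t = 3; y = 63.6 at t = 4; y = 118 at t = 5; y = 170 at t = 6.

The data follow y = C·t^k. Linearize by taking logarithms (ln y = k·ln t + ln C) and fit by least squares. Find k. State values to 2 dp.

With ln yᵢ as the transformed response and ln tᵢ as the regressor:
XᵀX = [[9.4099, 6.5793]; [6.5793, 6]], rhs = [28.6056, 22.0719]ᵀ  (here Σln t = 6.5793, Σ(ln t)² = 9.4099, Σln y = 22.0719, Σln t·ln y = 28.6056).
Δ = 9.4099·6 − (6.5793)² = 13.1729; k = (28.6056·6 − 6.5793·22.0719)/13.1729 = 2.00540, ln C = (9.4099·22.0719 − 6.5793·28.6056)/13.1729 = 1.47965.

k = 2.01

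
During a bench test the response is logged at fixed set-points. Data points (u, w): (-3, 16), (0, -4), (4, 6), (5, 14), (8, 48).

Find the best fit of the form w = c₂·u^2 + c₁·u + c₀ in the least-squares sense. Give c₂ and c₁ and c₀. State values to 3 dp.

c₂ = 1.110, c₁ = -2.509, c₀ = -2.273

MᵀM·[c₂, c₁, c₀]ᵀ = Mᵀw reads: 5058·c₂ + 674·c₁ + 114·c₀ = 3662;  674·c₂ + 114·c₁ + 14·c₀ = 430;  114·c₂ + 14·c₁ + 5·c₀ = 80.
(Σu^2·u^2 = 5058, Σu^2·u = 674, Σu^2 = 114, Σu·u = 114, Σu = 14, Σ1 = 5, Σu^2·w = 3662, Σu·w = 430, Σw = 80.)
Row-reducing yields c₂ = 20123/18136, c₁ = -45503/18136, c₀ = -10305/4534.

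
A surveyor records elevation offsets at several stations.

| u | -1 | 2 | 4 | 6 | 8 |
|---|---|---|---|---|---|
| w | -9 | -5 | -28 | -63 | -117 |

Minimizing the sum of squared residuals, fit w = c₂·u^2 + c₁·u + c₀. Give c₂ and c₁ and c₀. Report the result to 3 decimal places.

Forming MᵀM = [[5665, 799, 121]; [799, 121, 19]; [121, 19, 5]] and Mᵀw = [-10233, -1427, -222]ᵀ gives MᵀM·[c₂, c₁, c₀]ᵀ = Mᵀw.
Inverting the 3×3 Gram matrix, [c₂, c₁, c₀]ᵀ = [-49135/23124, 65083/23124, -14159/3854]ᵀ.

c₂ = -2.125, c₁ = 2.815, c₀ = -3.674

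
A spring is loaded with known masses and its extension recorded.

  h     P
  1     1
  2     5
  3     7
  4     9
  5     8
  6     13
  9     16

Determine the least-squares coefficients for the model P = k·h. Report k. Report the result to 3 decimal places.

k = 1.919

Sums needed: Σh·h = 172.
Right-hand side: Σh·P = 330.
k = 330/172 = 1.9186.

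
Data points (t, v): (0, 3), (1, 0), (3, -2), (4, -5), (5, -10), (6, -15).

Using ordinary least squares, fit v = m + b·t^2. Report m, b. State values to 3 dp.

With design matrix A, AᵀA = [[6, 87]; [87, 2259]] and Aᵀv = [-29, -888]ᵀ.
Eliminating b: 2259·(row 1) − 87·(row 2) gives 5985·m = 2259·(-29) − 87·(-888) = 11745, so m = 261/133.
Then b = ((-888) − 87·(261/133))/2259 = -187/399.

m = 1.962, b = -0.469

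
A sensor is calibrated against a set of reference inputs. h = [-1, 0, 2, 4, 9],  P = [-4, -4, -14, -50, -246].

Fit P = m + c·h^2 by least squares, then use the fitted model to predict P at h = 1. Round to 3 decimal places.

P̂ = -5.240

Forming XᵀX = [[5, 102]; [102, 6834]] and XᵀP = [-318, -20786]ᵀ gives XᵀX·[m, c]ᵀ = XᵀP.
Δ = 5·6834 − 102² = 23766.
m = ((-318)·6834 − 102·(-20786))/23766 = -520/233; c = (5·(-20786) − 102·(-318))/23766 = -35747/11883.
At h = 1: P̂ = (-520/233)·(1) + (-35747/11883)·(1) = -62267/11883.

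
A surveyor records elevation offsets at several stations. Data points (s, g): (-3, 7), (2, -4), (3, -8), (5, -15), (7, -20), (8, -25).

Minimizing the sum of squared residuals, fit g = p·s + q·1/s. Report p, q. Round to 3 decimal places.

p = -3.107, q = 4.850

Normal-equation sums: Σs·s = 160, Σs·1/s = 6, Σ1/s·1/s = 386849/705600.
Right-hand side: Σs·g = -468, Σ1/s·g = -895/56.
AᵀA·[p, q]ᵀ = Aᵀg becomes [[160, 6]; [6, 386849/705600]]·[p, q]ᵀ = [-468, -895/56]ᵀ.
Determinant 160·(386849/705600) − 6² = 228089/4410.
p = ((-468)·(386849/705600) − 6·(-895/56))/(228089/4410) = -28345833/9123560; q = (160·(-895/56) − 6·(-468))/(228089/4410) = 1106280/228089.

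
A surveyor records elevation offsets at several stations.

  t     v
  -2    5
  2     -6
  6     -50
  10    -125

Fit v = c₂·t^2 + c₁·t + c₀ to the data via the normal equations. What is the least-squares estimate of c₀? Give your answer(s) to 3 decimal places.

Compute the Gram sums: Σt^2·t^2 = 11328, Σt^2·t = 1216, Σt^2 = 144, Σt·t = 144, Σt = 16, Σ1 = 4.
For Xᵀv: Σt^2·v = -14304, Σt·v = -1572, Σv = -176.
Solving the 3×3 system (Gaussian elimination) gives c₂ = -1, c₁ = -57/20, c₀ = 17/5.

c₀ = 3.400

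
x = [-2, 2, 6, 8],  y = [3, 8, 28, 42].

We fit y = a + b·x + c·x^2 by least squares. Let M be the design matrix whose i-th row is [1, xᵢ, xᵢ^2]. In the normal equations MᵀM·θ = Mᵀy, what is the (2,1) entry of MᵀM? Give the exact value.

14

Row 2 ↔ basis x, column 1 ↔ basis 1, so (MᵀM)_{2,1} = Σᵢ x = (-2)·(1) + (2)·(1) + (6)·(1) + (8)·(1) = 14.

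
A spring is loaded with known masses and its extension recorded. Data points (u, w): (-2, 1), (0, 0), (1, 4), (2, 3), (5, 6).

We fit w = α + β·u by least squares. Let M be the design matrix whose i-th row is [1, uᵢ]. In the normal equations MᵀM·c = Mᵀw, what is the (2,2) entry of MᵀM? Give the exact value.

34

Row 2 ↔ basis u, column 2 ↔ basis u, so (MᵀM)_{2,2} = Σᵢ (u)·(u) = (-2)·(-2) + (0)·(0) + (1)·(1) + (2)·(2) + (5)·(5) = 34.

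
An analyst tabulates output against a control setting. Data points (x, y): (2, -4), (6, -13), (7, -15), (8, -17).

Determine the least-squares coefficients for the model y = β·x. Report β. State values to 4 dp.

The normal equations are: 153·β = -327.
β = (-327)/153 = -2.13725.

β = -2.1373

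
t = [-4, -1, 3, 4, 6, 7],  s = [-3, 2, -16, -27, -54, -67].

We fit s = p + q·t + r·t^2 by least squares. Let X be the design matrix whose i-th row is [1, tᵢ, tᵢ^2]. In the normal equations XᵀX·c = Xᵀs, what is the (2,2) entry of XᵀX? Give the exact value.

Row 2 ↔ basis t, column 2 ↔ basis t, so (XᵀX)_{2,2} = Σᵢ (t)·(t) = (-4)·(-4) + (-1)·(-1) + (3)·(3) + (4)·(4) + (6)·(6) + (7)·(7) = 127.

127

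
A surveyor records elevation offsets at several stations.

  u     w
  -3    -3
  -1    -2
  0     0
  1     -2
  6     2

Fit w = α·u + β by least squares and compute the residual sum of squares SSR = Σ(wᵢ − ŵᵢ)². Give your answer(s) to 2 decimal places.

SSR = 3.26

With design matrix X, XᵀX = [[47, 3]; [3, 5]] and Xᵀw = [21, -5]ᵀ.
Eliminating β: 5·(row 1) − 3·(row 2) gives 226·α = 5·21 − 3·(-5) = 120, so α = 60/113.
Then β = ((-5) − 3·(60/113))/5 = -149/113.
Residuals: -10/113, -17/113, 149/113, -137/113, 15/113; SSR = 368/113.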